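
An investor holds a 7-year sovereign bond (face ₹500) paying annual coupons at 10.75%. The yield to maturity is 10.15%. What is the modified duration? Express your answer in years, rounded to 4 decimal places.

Periodic yield y = 0.1015. First find Macaulay duration:
  t   CF        PV=CF/(1+0.1015)^t    t·PV
  1        53.75        48.7971        48.7971
  2        53.75        44.3006        88.6012
  3        53.75        40.2184       120.6552
  4        53.75        36.5124       146.0496
  5        53.75        33.1479       165.7395
  6        53.75        30.0934       180.5605
  7       553.75       281.4636     1,970.2452
  Σ                    514.5334     2,720.6483
P = 514.5334; Macaulay duration = 2,720.6483 / 514.5334 = 5.28760 years.
Modified duration = D_Mac / (1 + y) = 5.28760 / 1.1015 = 4.80037 years.

4.8004 years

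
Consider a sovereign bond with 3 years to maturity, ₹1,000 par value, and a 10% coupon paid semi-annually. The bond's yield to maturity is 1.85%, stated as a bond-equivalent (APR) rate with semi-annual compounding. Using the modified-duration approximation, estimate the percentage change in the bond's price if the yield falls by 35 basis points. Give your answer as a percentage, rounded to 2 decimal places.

Periodic yield y = 0.00925. Modified duration first:
  t   CF        PV=CF/(1+0.00925)^t    t·PV
  1        50.00        49.5417        49.5417
  2        50.00        49.0877        98.1754
  3        50.00        48.6378       145.9133
  4        50.00        48.1920       192.7680
  5        50.00        47.7503       238.7516
  6     1,050.00       993.5661     5,961.3964
  Σ                  1,236.7756     6,686.5464
P = 1,236.7756; D_Mac = 5.40643 half-year periods = 2.70322 yrs; D_mod = 2.70322/(1+0.00925) = 2.67844 yrs.
ΔP/P ≈ -D_mod · Δy = -2.67844 × (-0.0035) = +0.009375 = +0.9375%.

+0.94%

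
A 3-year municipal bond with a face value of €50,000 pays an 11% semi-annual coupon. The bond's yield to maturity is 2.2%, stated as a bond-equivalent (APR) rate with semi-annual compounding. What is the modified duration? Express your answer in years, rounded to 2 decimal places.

Periodic yield y = 0.011. First find Macaulay duration:
  t   CF        PV=CF/(1+0.011)^t    t·PV
  1     2,750.00     2,720.0791     2,720.0791
  2     2,750.00     2,690.4838     5,380.9676
  3     2,750.00     2,661.2105     7,983.6315
  4     2,750.00     2,632.2557    10,529.0227
  5     2,750.00     2,603.6159    13,018.0795
  6    52,750.00    49,398.7012   296,392.2071
  Σ                 62,706.3462   336,023.9876
P = 62,706.3462; Macaulay duration = 336,023.9876 / 62,706.3462 = 5.35869 half-year periods = 2.67935 years.
Modified duration = D_Mac / (1 + y) = 2.67935 / 1.011 = 2.65019 years.

2.65 years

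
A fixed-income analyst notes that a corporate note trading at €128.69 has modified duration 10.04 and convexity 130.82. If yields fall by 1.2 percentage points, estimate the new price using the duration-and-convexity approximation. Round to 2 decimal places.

€145.41

Duration effect: -D_mod·Δy = -10.04 × (-0.012) = +0.120480
Convexity effect: ½·C·(Δy)² = 0.5 × 130.82 × (-0.012)² = +0.00941904
ΔP/P ≈ +0.120480 + 0.00941904 = +0.12989904
New price ≈ 128.69 × (1 + 0.12989904) = 145.4067074576.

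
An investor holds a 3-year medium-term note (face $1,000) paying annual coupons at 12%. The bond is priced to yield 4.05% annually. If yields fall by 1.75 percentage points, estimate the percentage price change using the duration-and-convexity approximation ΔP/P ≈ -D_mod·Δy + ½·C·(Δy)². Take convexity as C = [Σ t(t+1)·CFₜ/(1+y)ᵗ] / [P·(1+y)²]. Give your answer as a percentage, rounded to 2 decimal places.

+4.72%

With y = 0.0405:
  t   CF        PV=CF/(1+0.0405)^t    t·PV        t(t+1)·PV
  1       120.00       115.3292       115.3292         230.6583
  2       120.00       110.8401       221.6803         665.0409
  3     1,120.00       994.2412     2,982.7237      11,930.8948
  Σ                  1,220.4105     3,319.7331      12,826.5940
P = 1,220.4105; D_Mac = 2.72018 yrs; D_mod = 2.61430 yrs; C = 9.70781.
Duration effect: -2.61430 × (-0.0175) = +0.045750
Convexity effect: 0.5 × 9.70781 × (-0.0175)² = +0.0014865
ΔP/P ≈ +0.045750 + 0.0014865 = +0.047237 = +4.7237%.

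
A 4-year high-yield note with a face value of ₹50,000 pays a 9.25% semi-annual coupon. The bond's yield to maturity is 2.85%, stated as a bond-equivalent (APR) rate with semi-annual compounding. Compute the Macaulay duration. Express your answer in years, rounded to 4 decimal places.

3.4995 years

Periodic yield y = 0.01425. Discount each cash flow and weight by its period:
  t   CF        PV=CF/(1+0.01425)^t    t·PV
  1     2,312.50     2,280.0099     2,280.0099
  2     2,312.50     2,247.9762     4,495.9524
  3     2,312.50     2,216.3926     6,649.1778
  4     2,312.50     2,185.2528     8,741.0110
  5     2,312.50     2,154.5504    10,772.7520
  6     2,312.50     2,124.2794    12,745.6766
  7     2,312.50     2,094.4337    14,661.0362
  8    52,312.50    46,713.8158   373,710.5268
  Σ                 62,016.7108   434,056.1427
Price P = Σ PV = 62,016.7108.
Macaulay duration = Σ(t·PV) / P = 434,056.1427 / 62,016.7108 = 6.99902 half-year periods.
In years: 6.99902 / 2 = 3.49951 years.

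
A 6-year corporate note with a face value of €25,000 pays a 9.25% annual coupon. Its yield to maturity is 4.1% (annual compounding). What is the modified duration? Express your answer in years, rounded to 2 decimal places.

4.81 years

Periodic yield y = 0.041. First find Macaulay duration:
  t   CF        PV=CF/(1+0.041)^t    t·PV
  1     2,312.50     2,221.4217     2,221.4217
  2     2,312.50     2,133.9306     4,267.8611
  3     2,312.50     2,049.8853     6,149.6558
  4     2,312.50     1,969.1501     7,876.6004
  5     2,312.50     1,891.5947     9,457.9736
  6    27,312.50    21,461.3520   128,768.1119
  Σ                 31,727.3343   158,741.6245
P = 31,727.3343; Macaulay duration = 158,741.6245 / 31,727.3343 = 5.00331 years.
Modified duration = D_Mac / (1 + y) = 5.00331 / 1.041 = 4.80625 years.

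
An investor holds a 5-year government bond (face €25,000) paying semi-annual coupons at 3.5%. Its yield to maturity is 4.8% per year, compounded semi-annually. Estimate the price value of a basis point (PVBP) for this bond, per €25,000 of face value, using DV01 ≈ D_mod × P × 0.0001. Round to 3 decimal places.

€10.627

Periodic yield y = 0.024.
  t   CF        PV=CF/(1+0.024)^t    t·PV
  1       437.50       427.2461       427.2461
  2       437.50       417.2325       834.4650
  3       437.50       407.4536     1,222.3609
  4       437.50       397.9039     1,591.6157
  5       437.50       388.5781     1,942.8903
  6       437.50       379.4708     2,276.8246
  7       437.50       370.5769     2,594.0384
  8       437.50       361.8915     2,895.1321
  9       437.50       353.4097     3,180.6872
  10   25,437.50    20,066.6493   200,666.4928
  Σ                 23,570.4124   217,631.7531
P = 23,570.4124; D_Mac = 9.23326 half-year periods = 4.61663 yrs; D_mod = 4.50843 yrs.
DV01 ≈ 4.50843 × 23,570.4124 × 0.0001 = 10.626550.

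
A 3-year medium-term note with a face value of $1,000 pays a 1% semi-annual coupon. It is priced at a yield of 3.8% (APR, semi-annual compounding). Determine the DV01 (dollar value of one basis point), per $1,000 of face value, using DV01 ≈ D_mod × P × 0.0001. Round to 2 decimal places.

Periodic yield y = 0.019.
  t   CF        PV=CF/(1+0.019)^t    t·PV
  1         5.00         4.9068         4.9068
  2         5.00         4.8153         9.6306
  3         5.00         4.7255        14.1765
  4         5.00         4.6374        18.5495
  5         5.00         4.5509        22.7546
  6     1,005.00       897.6788     5,386.0727
  Σ                    921.3146     5,456.0906
P = 921.3146; D_Mac = 5.92207 half-year periods = 2.96104 yrs; D_mod = 2.90582 yrs.
DV01 ≈ 2.90582 × 921.3146 × 0.0001 = 0.267718.

$0.27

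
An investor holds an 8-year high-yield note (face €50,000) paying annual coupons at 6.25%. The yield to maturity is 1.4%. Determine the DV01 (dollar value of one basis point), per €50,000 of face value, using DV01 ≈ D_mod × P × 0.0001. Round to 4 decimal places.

€45.5534

Periodic yield y = 0.014.
  t   CF        PV=CF/(1+0.014)^t    t·PV
  1     3,125.00     3,081.8540     3,081.8540
  2     3,125.00     3,039.3038     6,078.6076
  3     3,125.00     2,997.3410     8,992.0230
  4     3,125.00     2,955.9576    11,823.8304
  5     3,125.00     2,915.1456    14,575.7279
  6     3,125.00     2,874.8970    17,249.3821
  7     3,125.00     2,835.2042    19,846.4291
  8    53,125.00    47,533.0085   380,264.0682
  Σ                 68,232.7117   461,911.9223
P = 68,232.7117; D_Mac = 6.76966 yrs; D_mod = 6.67619 yrs.
DV01 ≈ 6.67619 × 68,232.7117 × 0.0001 = 45.553444.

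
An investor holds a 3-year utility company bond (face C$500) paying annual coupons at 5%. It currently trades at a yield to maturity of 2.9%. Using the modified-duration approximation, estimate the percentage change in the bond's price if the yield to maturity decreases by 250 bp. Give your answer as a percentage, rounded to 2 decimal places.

+6.96%

Periodic yield y = 0.029. Modified duration first:
  t   CF        PV=CF/(1+0.029)^t    t·PV
  1        25.00        24.2954        24.2954
  2        25.00        23.6107        47.2214
  3       525.00       481.8515     1,445.5544
  Σ                    529.7576     1,517.0713
P = 529.7576; D_Mac = 2.86371 yrs; D_mod = 2.86371/(1+0.029) = 2.78300 yrs.
ΔP/P ≈ -D_mod · Δy = -2.78300 × (-0.025) = +0.069575 = +6.9575%.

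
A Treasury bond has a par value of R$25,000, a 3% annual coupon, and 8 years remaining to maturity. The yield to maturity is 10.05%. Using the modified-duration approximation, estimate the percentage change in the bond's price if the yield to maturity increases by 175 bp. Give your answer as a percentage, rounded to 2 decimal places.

Periodic yield y = 0.1005. Modified duration first:
  t   CF        PV=CF/(1+0.1005)^t    t·PV
  1       750.00       681.5084       681.5084
  2       750.00       619.2716     1,238.5432
  3       750.00       562.7184     1,688.1552
  4       750.00       511.3298     2,045.3191
  5       750.00       464.6340     2,323.1702
  6       750.00       422.2027     2,533.2161
  7       750.00       383.6462     2,685.5236
  8    25,750.00    11,968.9722    95,751.7776
  Σ                 15,614.2833   108,947.2134
P = 15,614.2833; D_Mac = 6.97741 yrs; D_mod = 6.97741/(1+0.1005) = 6.34022 yrs.
ΔP/P ≈ -D_mod · Δy = -6.34022 × (+0.0175) = -0.110954 = -11.0954%.

-11.10%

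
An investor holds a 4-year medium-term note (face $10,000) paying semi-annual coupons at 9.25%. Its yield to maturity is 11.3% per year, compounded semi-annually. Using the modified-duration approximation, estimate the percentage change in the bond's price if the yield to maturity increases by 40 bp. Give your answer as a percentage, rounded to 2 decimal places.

-1.29%

Periodic yield y = 0.0565. Modified duration first:
  t   CF        PV=CF/(1+0.0565)^t    t·PV
  1       462.50       437.7662       437.7662
  2       462.50       414.3551       828.7103
  3       462.50       392.1961     1,176.5882
  4       462.50       371.2220     1,484.8881
  5       462.50       351.3696     1,756.8482
  6       462.50       332.5789     1,995.4736
  7       462.50       314.7931     2,203.5518
  8    10,462.50     6,740.3036    53,922.4290
  Σ                  9,354.5847    63,806.2553
P = 9,354.5847; D_Mac = 6.82085 half-year periods = 3.41043 yrs; D_mod = 3.41043/(1+0.0565) = 3.22804 yrs.
ΔP/P ≈ -D_mod · Δy = -3.22804 × (+0.004) = -0.012912 = -1.2912%.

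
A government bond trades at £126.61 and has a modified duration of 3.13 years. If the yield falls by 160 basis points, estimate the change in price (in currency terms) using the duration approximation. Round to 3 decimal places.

+£6.341

Duration approximation: ΔP/P ≈ -D_mod · Δy = -3.13 × (-0.016) = +0.050080.
ΔP ≈ 126.61 × (+0.050080) = +6.3406288.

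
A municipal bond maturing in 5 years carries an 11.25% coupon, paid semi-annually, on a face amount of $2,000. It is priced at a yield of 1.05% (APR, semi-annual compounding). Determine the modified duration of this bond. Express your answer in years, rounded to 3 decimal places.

Periodic yield y = 0.00525. First find Macaulay duration:
  t   CF        PV=CF/(1+0.00525)^t    t·PV
  1       112.50       111.9125       111.9125
  2       112.50       111.3280       222.6560
  3       112.50       110.7466       332.2397
  4       112.50       110.1682       440.6727
  5       112.50       109.5928       547.9641
  6       112.50       109.0205       654.1228
  7       112.50       108.4511       759.1577
  8       112.50       107.8847       863.0776
  9       112.50       107.3213       965.8914
  10    2,112.50     2,004.7300    20,047.3005
  Σ                  2,991.1556    24,944.9950
P = 2,991.1556; Macaulay duration = 24,944.9950 / 2,991.1556 = 8.33958 half-year periods = 4.16979 years.
Modified duration = D_Mac / (1 + y) = 4.16979 / 1.00525 = 4.14802 years.

4.148 years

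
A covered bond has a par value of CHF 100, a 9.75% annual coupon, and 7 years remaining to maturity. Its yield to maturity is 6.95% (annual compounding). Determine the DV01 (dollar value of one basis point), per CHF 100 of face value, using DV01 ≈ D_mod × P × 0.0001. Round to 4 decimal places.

CHF 0.0593

Periodic yield y = 0.0695.
  t   CF        PV=CF/(1+0.0695)^t    t·PV
  1         9.75         9.1164         9.1164
  2         9.75         8.5240        17.0480
  3         9.75         7.9701        23.9102
  4         9.75         7.4521        29.8086
  5         9.75         6.9679        34.8394
  6         9.75         6.5151        39.0905
  7       109.75        68.5708       479.9954
  Σ                    115.1164       633.8085
P = 115.1164; D_Mac = 5.50581 yrs; D_mod = 5.14802 yrs.
DV01 ≈ 5.14802 × 115.1164 × 0.0001 = 0.059262.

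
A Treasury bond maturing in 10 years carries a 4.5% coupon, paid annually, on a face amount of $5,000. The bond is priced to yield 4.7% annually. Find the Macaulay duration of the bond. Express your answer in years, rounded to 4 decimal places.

Periodic yield y = 0.047. Discount each cash flow and weight by its year:
  t   CF        PV=CF/(1+0.047)^t    t·PV
  1       225.00       214.8997       214.8997
  2       225.00       205.2528       410.5057
  3       225.00       196.0390       588.1170
  4       225.00       187.2388       748.9551
  5       225.00       178.8336       894.1680
  6       225.00       170.8057     1,024.8344
  7       225.00       163.1382     1,141.9676
  8       225.00       155.8149     1,246.5194
  9       225.00       148.8204     1,339.3833
  10    5,225.00     3,300.8020    33,008.0203
  Σ                  4,921.6452    40,617.3705
Price P = Σ PV = 4,921.6452.
Macaulay duration = Σ(t·PV) / P = 40,617.3705 / 4,921.6452 = 8.25280 years.

8.2528 years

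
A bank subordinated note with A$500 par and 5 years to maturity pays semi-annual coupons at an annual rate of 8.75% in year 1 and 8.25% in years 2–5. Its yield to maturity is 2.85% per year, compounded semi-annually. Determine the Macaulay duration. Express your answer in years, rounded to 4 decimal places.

Periodic yield y = 0.01425. Discount each cash flow and weight by its period:
  t   CF        PV=CF/(1+0.01425)^t    t·PV
  1       21.875        21.5677        21.5677
  2       21.875        21.2646        42.5293
  3       20.625        19.7678        59.3035
  4       20.625        19.4901        77.9604
  5       20.625        19.2163        96.0813
  6       20.625        18.9463       113.6777
  7       20.625        18.6801       130.7606
  8       20.625        18.4176       147.3411
  9       20.625        18.1589       163.4298
  10     520.625       451.9338     4,519.3383
  Σ                    627.4432     5,371.9896
Price P = Σ PV = 627.4432.
Macaulay duration = Σ(t·PV) / P = 5,371.9896 / 627.4432 = 8.56171 half-year periods.
In years: 8.56171 / 2 = 4.28086 years.

4.2809 years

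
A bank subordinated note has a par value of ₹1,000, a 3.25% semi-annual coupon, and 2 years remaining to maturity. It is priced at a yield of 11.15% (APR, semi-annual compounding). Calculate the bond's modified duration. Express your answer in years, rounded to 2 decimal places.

Periodic yield y = 0.05575. First find Macaulay duration:
  t   CF        PV=CF/(1+0.05575)^t    t·PV
  1        16.25        15.3919        15.3919
  2        16.25        14.5791        29.1582
  3        16.25        13.8093        41.4278
  4     1,016.25       818.0055     3,272.0218
  Σ                    861.7857     3,357.9997
P = 861.7857; Macaulay duration = 3,357.9997 / 861.7857 = 3.89656 half-year periods = 1.94828 years.
Modified duration = D_Mac / (1 + y) = 1.94828 / 1.05575 = 1.84540 years.

1.85 years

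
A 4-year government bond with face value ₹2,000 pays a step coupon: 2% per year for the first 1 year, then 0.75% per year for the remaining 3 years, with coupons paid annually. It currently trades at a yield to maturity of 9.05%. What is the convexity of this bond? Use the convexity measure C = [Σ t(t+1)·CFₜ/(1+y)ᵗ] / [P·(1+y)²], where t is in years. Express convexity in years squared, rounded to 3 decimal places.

With y = 0.0905:
  t   CF        PV=CF/(1+0.0905)^t    t·PV        t(t+1)·PV
  1        40.00        36.6804        36.6804          73.3608
  2        15.00        12.6136        25.2273          75.6818
  3        15.00        11.5668        34.7005         138.8019
  4     2,015.00     1,424.8606     5,699.4423      28,497.2116
  Σ                  1,485.7215     5,796.0505      28,785.0561
P = 1,485.7215.
Convexity = Σ t(t+1)·PV / [P·(1+y)²] = 28,785.0561 / (1,485.7215 × 1.189190) = 16.29215.

16.292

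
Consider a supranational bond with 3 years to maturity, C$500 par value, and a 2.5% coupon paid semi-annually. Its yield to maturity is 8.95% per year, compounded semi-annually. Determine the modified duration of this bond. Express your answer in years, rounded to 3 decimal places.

Periodic yield y = 0.04475. First find Macaulay duration:
  t   CF        PV=CF/(1+0.04475)^t    t·PV
  1         6.25         5.9823         5.9823
  2         6.25         5.7261        11.4521
  3         6.25         5.4808        16.4424
  4         6.25         5.2460        20.9841
  5         6.25         5.0213        25.1066
  6       506.25       389.3057     2,335.8342
  Σ                    416.7622     2,415.8016
P = 416.7622; Macaulay duration = 2,415.8016 / 416.7622 = 5.79660 half-year periods = 2.89830 years.
Modified duration = D_Mac / (1 + y) = 2.89830 / 1.04475 = 2.77415 years.

2.774 years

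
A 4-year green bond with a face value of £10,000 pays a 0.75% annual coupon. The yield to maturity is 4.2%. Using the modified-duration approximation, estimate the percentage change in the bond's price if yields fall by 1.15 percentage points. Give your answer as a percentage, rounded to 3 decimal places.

Periodic yield y = 0.042. Modified duration first:
  t   CF        PV=CF/(1+0.042)^t    t·PV
  1        75.00        71.9770        71.9770
  2        75.00        69.0758       138.1516
  3        75.00        66.2915       198.8746
  4    10,075.00     8,546.2222    34,184.8887
  Σ                  8,753.5665    34,593.8919
P = 8,753.5665; D_Mac = 3.95198 yrs; D_mod = 3.95198/(1+0.042) = 3.79268 yrs.
ΔP/P ≈ -D_mod · Δy = -3.79268 × (-0.0115) = +0.043616 = +4.3616%.

+4.362%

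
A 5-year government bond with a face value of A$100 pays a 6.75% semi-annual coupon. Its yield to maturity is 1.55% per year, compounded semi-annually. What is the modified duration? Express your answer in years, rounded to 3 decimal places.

4.375 years

Periodic yield y = 0.00775. First find Macaulay duration:
  t   CF        PV=CF/(1+0.00775)^t    t·PV
  1        3.375         3.3490         3.3490
  2        3.375         3.3233         6.6466
  3        3.375         3.2977         9.8932
  4        3.375         3.2724        13.0895
  5        3.375         3.2472        16.2360
  6        3.375         3.2222        19.3334
  7        3.375         3.1975        22.3822
  8        3.375         3.1729        25.3829
  9        3.375         3.1485        28.3362
  10     103.375        95.6946       956.9461
  Σ                    124.9253     1,101.5950
P = 124.9253; Macaulay duration = 1,101.5950 / 124.9253 = 8.81803 half-year periods = 4.40902 years.
Modified duration = D_Mac / (1 + y) = 4.40902 / 1.00775 = 4.37511 years.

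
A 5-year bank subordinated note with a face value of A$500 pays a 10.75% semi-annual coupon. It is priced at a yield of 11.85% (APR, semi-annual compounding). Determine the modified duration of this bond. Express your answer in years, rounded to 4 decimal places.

3.7490 years

Periodic yield y = 0.05925. First find Macaulay duration:
  t   CF        PV=CF/(1+0.05925)^t    t·PV
  1       26.875        25.3717        25.3717
  2       26.875        23.9525        47.9051
  3       26.875        22.6127        67.8382
  4       26.875        21.3479        85.3915
  5       26.875        20.1538       100.7688
  6       26.875        19.0264       114.1587
  7       26.875        17.9622       125.7353
  8       26.875        16.9575       135.6596
  9       26.875        16.0089       144.0803
  10     526.875       296.2940     2,962.9401
  Σ                    479.6876     3,809.8493
P = 479.6876; Macaulay duration = 3,809.8493 / 479.6876 = 7.94235 half-year periods = 3.97118 years.
Modified duration = D_Mac / (1 + y) = 3.97118 / 1.05925 = 3.74905 years.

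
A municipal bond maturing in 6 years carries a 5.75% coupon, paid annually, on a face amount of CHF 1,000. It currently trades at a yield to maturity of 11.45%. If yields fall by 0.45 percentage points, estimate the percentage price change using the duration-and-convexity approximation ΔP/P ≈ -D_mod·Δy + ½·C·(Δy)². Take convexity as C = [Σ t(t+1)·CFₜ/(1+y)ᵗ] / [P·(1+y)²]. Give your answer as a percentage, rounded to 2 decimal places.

+2.09%

With y = 0.1145:
  t   CF        PV=CF/(1+0.1145)^t    t·PV        t(t+1)·PV
  1        57.50        51.5926        51.5926         103.1853
  2        57.50        46.2922        92.5844         277.7531
  3        57.50        41.5363       124.6088         498.4354
  4        57.50        37.2690       149.0759         745.3797
  5        57.50        33.4401       167.2005       1,003.2028
  6     1,057.50       551.8232     3,310.9391      23,176.5735
  Σ                    761.9534     3,896.0013      25,804.5298
P = 761.9534; D_Mac = 5.11318 yrs; D_mod = 4.58787 yrs; C = 27.26512.
Duration effect: -4.58787 × (-0.0045) = +0.020645
Convexity effect: 0.5 × 27.26512 × (-0.0045)² = +0.0002761
ΔP/P ≈ +0.020645 + 0.0002761 = +0.020921 = +2.0921%.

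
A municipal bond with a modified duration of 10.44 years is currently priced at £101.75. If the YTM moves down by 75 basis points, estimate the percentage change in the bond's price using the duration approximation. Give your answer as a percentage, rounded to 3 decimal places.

Duration approximation: ΔP/P ≈ -D_mod · Δy = -10.44 × (-0.0075) = +0.078300.
As a percentage: +7.8300%.

+7.830%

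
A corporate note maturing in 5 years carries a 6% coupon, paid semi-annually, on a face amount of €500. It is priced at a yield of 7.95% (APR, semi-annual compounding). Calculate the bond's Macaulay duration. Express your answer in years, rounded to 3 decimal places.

4.362 years

Periodic yield y = 0.03975. Discount each cash flow and weight by its period:
  t   CF        PV=CF/(1+0.03975)^t    t·PV
  1        15.00        14.4265        14.4265
  2        15.00        13.8750        27.7500
  3        15.00        13.3446        40.0337
  4        15.00        12.8344        51.3376
  5        15.00        12.3437        61.7187
  6        15.00        11.8718        71.2310
  7        15.00        11.4180        79.9258
  8        15.00        10.9815        87.8516
  9        15.00        10.5616        95.0547
  10      515.00       348.7530     3,487.5299
  Σ                    460.4101     4,016.8595
Price P = Σ PV = 460.4101.
Macaulay duration = Σ(t·PV) / P = 4,016.8595 / 460.4101 = 8.72452 half-year periods.
In years: 8.72452 / 2 = 4.36226 years.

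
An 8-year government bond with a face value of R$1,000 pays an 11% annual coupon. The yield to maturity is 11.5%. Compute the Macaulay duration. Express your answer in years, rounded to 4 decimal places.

Periodic yield y = 0.115. Discount each cash flow and weight by its year:
  t   CF        PV=CF/(1+0.115)^t    t·PV
  1       110.00        98.6547        98.6547
  2       110.00        88.4796       176.9591
  3       110.00        79.3539       238.0616
  4       110.00        71.1694       284.6775
  5       110.00        63.8290       319.1452
  6       110.00        57.2458       343.4747
  7       110.00        51.3415       359.3906
  8     1,110.00       464.6480     3,717.1837
  Σ                    974.7218     5,537.5471
Price P = Σ PV = 974.7218.
Macaulay duration = Σ(t·PV) / P = 5,537.5471 / 974.7218 = 5.68116 years.

5.6812 years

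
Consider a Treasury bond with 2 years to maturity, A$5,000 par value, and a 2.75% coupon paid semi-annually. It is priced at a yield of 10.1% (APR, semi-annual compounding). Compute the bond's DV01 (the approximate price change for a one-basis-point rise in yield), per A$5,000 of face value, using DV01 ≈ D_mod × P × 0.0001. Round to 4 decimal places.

A$0.8099

Periodic yield y = 0.0505.
  t   CF        PV=CF/(1+0.0505)^t    t·PV
  1        68.75        65.4450        65.4450
  2        68.75        62.2989       124.5979
  3        68.75        59.3041       177.9122
  4     5,068.75     4,162.1396    16,648.5585
  Σ                  4,349.1877    17,016.5136
P = 4,349.1877; D_Mac = 3.91257 half-year periods = 1.95629 yrs; D_mod = 1.86224 yrs.
DV01 ≈ 1.86224 × 4,349.1877 × 0.0001 = 0.809924.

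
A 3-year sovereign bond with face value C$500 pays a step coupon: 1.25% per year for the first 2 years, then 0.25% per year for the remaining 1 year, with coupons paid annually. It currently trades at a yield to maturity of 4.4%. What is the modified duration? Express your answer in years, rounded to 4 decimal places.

Periodic yield y = 0.044. First find Macaulay duration:
  t   CF        PV=CF/(1+0.044)^t    t·PV
  1         6.25         5.9866         5.9866
  2         6.25         5.7343        11.4686
  3       501.25       440.5071     1,321.5212
  Σ                    452.2279     1,338.9764
P = 452.2279; Macaulay duration = 1,338.9764 / 452.2279 = 2.96084 years.
Modified duration = D_Mac / (1 + y) = 2.96084 / 1.044 = 2.83606 years.

2.8361 years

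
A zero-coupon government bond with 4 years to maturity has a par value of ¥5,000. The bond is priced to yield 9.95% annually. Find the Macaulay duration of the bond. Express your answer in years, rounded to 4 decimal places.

A zero-coupon bond has a single cash flow at maturity, so its Macaulay duration equals its maturity: 4 years.

4.0000 years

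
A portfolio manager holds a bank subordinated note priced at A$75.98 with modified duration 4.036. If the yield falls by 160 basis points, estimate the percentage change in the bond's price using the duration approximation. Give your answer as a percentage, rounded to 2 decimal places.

Duration approximation: ΔP/P ≈ -D_mod · Δy = -4.036 × (-0.016) = +0.064576.
As a percentage: +6.4576%.

+6.46%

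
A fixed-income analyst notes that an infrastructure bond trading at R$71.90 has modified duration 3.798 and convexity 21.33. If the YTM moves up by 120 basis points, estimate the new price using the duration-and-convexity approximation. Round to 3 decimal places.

Duration effect: -D_mod·Δy = -3.798 × (+0.012) = -0.045576
Convexity effect: ½·C·(Δy)² = 0.5 × 21.33 × (0.012)² = +0.00153576
ΔP/P ≈ -0.045576 + 0.00153576 = -0.04404024
New price ≈ 71.90 × (1 - 0.04404024) = 68.733506744.

R$68.734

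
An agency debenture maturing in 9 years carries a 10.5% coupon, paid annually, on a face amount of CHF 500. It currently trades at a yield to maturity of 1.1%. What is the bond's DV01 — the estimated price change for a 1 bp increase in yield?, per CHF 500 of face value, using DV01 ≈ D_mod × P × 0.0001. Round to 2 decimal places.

Periodic yield y = 0.011.
  t   CF        PV=CF/(1+0.011)^t    t·PV
  1        52.50        51.9288        51.9288
  2        52.50        51.3638       102.7276
  3        52.50        50.8049       152.4148
  4        52.50        50.2522       201.0086
  5        52.50        49.7054       248.5270
  6        52.50        49.1646       294.9875
  7        52.50        48.6297       340.4076
  8        52.50        48.1006       384.8044
  9       552.50       500.6934     4,506.2408
  Σ                    900.6433     6,283.0470
P = 900.6433; D_Mac = 6.97618 yrs; D_mod = 6.90027 yrs.
DV01 ≈ 6.90027 × 900.6433 × 0.0001 = 0.621469.

CHF 0.62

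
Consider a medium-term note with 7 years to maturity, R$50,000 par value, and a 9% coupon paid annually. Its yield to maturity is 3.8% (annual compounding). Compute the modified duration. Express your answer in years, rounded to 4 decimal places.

Periodic yield y = 0.038. First find Macaulay duration:
  t   CF        PV=CF/(1+0.038)^t    t·PV
  1     4,500.00     4,335.2601     4,335.2601
  2     4,500.00     4,176.5512     8,353.1023
  3     4,500.00     4,023.6524    12,070.9571
  4     4,500.00     3,876.3510    15,505.4042
  5     4,500.00     3,734.4422    18,672.2112
  6     4,500.00     3,597.7286    21,586.3713
  7    54,500.00    41,977.3509   293,841.4563
  Σ                 65,721.3364   374,364.7625
P = 65,721.3364; Macaulay duration = 374,364.7625 / 65,721.3364 = 5.69624 years.
Modified duration = D_Mac / (1 + y) = 5.69624 / 1.038 = 5.48771 years.

5.4877 years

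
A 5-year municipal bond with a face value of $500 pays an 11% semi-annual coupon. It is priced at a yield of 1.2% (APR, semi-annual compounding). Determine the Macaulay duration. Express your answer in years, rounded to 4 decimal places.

Periodic yield y = 0.006. Discount each cash flow and weight by its period:
  t   CF        PV=CF/(1+0.006)^t    t·PV
  1        27.50        27.3360        27.3360
  2        27.50        27.1729        54.3459
  3        27.50        27.0109        81.0326
  4        27.50        26.8498       107.3991
  5        27.50        26.6896       133.4482
  6        27.50        26.5305       159.1828
  7        27.50        26.3722       184.6056
  8        27.50        26.2149       209.7195
  9        27.50        26.0586       234.5273
  10      527.50       496.8699     4,968.6986
  Σ                    737.1053     6,160.2957
Price P = Σ PV = 737.1053.
Macaulay duration = Σ(t·PV) / P = 6,160.2957 / 737.1053 = 8.35742 half-year periods.
In years: 8.35742 / 2 = 4.17871 years.

4.1787 years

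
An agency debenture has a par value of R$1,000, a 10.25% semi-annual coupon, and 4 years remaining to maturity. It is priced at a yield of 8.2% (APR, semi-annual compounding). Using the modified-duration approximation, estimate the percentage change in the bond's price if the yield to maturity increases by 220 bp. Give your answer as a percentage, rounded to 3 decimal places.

Periodic yield y = 0.041. Modified duration first:
  t   CF        PV=CF/(1+0.041)^t    t·PV
  1        51.25        49.2315        49.2315
  2        51.25        47.2925        94.5850
  3        51.25        45.4299       136.2897
  4        51.25        43.6406       174.5625
  5        51.25        41.9218       209.6091
  6        51.25        40.2707       241.6244
  7        51.25        38.6847       270.7926
  8     1,051.25       762.2548     6,098.0385
  Σ                  1,068.7266     7,274.7333
P = 1,068.7266; D_Mac = 6.80692 half-year periods = 3.40346 yrs; D_mod = 3.40346/(1+0.041) = 3.26941 yrs.
ΔP/P ≈ -D_mod · Δy = -3.26941 × (+0.022) = -0.071927 = -7.1927%.

-7.193%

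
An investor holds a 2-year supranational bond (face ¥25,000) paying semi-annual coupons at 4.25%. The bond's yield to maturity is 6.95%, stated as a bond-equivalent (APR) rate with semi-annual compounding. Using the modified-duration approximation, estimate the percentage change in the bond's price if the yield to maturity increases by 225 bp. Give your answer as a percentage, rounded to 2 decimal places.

Periodic yield y = 0.03475. Modified duration first:
  t   CF        PV=CF/(1+0.03475)^t    t·PV
  1       531.25       513.4090       513.4090
  2       531.25       496.1672       992.3344
  3       531.25       479.5044     1,438.5133
  4    25,531.25    22,270.5190    89,082.0760
  Σ                 23,759.5997    92,026.3328
P = 23,759.5997; D_Mac = 3.87323 half-year periods = 1.93661 yrs; D_mod = 1.93661/(1+0.03475) = 1.87158 yrs.
ΔP/P ≈ -D_mod · Δy = -1.87158 × (+0.0225) = -0.042110 = -4.2110%.

-4.21%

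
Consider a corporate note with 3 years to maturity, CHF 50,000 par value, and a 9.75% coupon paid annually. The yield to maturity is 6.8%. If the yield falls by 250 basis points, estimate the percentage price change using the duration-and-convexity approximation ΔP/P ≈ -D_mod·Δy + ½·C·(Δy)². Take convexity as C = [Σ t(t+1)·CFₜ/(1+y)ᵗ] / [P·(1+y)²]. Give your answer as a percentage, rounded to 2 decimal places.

+6.73%

With y = 0.068:
  t   CF        PV=CF/(1+0.068)^t    t·PV        t(t+1)·PV
  1     4,875.00     4,564.6067     4,564.6067       9,129.2135
  2     4,875.00     4,273.9763     8,547.9527      25,643.8581
  3    54,875.00    45,046.4712   135,139.4135     540,557.6542
  Σ                 53,885.0543   148,251.9730     575,330.7257
P = 53,885.0543; D_Mac = 2.75126 yrs; D_mod = 2.57609 yrs; C = 9.36067.
Duration effect: -2.57609 × (-0.025) = +0.064402
Convexity effect: 0.5 × 9.36067 × (-0.025)² = +0.0029252
ΔP/P ≈ +0.064402 + 0.0029252 = +0.067327 = +6.7327%.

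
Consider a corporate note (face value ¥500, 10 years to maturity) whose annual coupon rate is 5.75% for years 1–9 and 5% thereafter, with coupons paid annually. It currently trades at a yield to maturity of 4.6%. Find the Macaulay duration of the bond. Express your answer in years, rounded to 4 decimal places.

7.9694 years

Periodic yield y = 0.046. Discount each cash flow and weight by its year:
  t   CF        PV=CF/(1+0.046)^t    t·PV
  1        28.75        27.4857        27.4857
  2        28.75        26.2769        52.5538
  3        28.75        25.1213        75.3640
  4        28.75        24.0166        96.0663
  5        28.75        22.9604       114.8020
  6        28.75        21.9507       131.7040
  7        28.75        20.9853       146.8974
  8        28.75        20.0625       160.4997
  9        28.75        19.1802       172.6216
  10      525.00       334.8440     3,348.4395
  Σ                    542.8835     4,326.4341
Price P = Σ PV = 542.8835.
Macaulay duration = Σ(t·PV) / P = 4,326.4341 / 542.8835 = 7.96936 years.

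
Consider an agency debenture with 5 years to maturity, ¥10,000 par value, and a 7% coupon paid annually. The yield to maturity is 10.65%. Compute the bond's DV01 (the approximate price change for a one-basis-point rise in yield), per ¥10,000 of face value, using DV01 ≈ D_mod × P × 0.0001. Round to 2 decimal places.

¥3.38

Periodic yield y = 0.1065.
  t   CF        PV=CF/(1+0.1065)^t    t·PV
  1       700.00       632.6254       632.6254
  2       700.00       571.7356     1,143.4711
  3       700.00       516.7063     1,550.1190
  4       700.00       466.9736     1,867.8946
  5    10,700.00     6,450.9947    32,254.9736
  Σ                  8,639.0356    37,449.0837
P = 8,639.0356; D_Mac = 4.33487 yrs; D_mod = 3.91764 yrs.
DV01 ≈ 3.91764 × 8,639.0356 × 0.0001 = 3.384463.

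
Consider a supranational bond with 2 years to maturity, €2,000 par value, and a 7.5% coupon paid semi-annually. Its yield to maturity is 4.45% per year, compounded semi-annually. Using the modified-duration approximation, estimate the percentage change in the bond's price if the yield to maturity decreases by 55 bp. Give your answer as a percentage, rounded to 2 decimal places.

Periodic yield y = 0.02225. Modified duration first:
  t   CF        PV=CF/(1+0.02225)^t    t·PV
  1        75.00        73.3676        73.3676
  2        75.00        71.7707       143.5413
  3        75.00        70.2085       210.6256
  4     2,075.00     1,900.1576     7,600.6304
  Σ                  2,115.5044     8,028.1649
P = 2,115.5044; D_Mac = 3.79492 half-year periods = 1.89746 yrs; D_mod = 1.89746/(1+0.02225) = 1.85616 yrs.
ΔP/P ≈ -D_mod · Δy = -1.85616 × (-0.0055) = +0.010209 = +1.0209%.

+1.02%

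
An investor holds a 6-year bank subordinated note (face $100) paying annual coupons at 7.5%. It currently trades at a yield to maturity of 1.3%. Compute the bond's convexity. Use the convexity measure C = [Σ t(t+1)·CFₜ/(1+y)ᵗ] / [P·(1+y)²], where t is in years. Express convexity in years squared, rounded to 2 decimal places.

With y = 0.013:
  t   CF        PV=CF/(1+0.013)^t    t·PV        t(t+1)·PV
  1         7.50         7.4038         7.4038          14.8075
  2         7.50         7.3087        14.6175          43.8524
  3         7.50         7.2149        21.6448          86.5793
  4         7.50         7.1224        28.4894         142.4471
  5         7.50         7.0310        35.1548         210.9285
  6       107.50        99.4837       596.9020       4,178.3141
  Σ                    135.5644       704.2122       4,676.9289
P = 135.5644.
Convexity = Σ t(t+1)·PV / [P·(1+y)²] = 4,676.9289 / (135.5644 × 1.026169) = 33.61988.

33.62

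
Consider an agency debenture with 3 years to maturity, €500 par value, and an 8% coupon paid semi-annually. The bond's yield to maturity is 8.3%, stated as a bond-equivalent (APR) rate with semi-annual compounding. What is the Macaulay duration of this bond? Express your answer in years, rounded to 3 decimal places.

Periodic yield y = 0.0415. Discount each cash flow and weight by its period:
  t   CF        PV=CF/(1+0.0415)^t    t·PV
  1        20.00        19.2031        19.2031
  2        20.00        18.4379        36.8758
  3        20.00        17.7032        53.1096
  4        20.00        16.9978        67.9912
  5        20.00        16.3205        81.6025
  6       520.00       407.4250     2,444.5501
  Σ                    496.0875     2,703.3324
Price P = Σ PV = 496.0875.
Macaulay duration = Σ(t·PV) / P = 2,703.3324 / 496.0875 = 5.44931 half-year periods.
In years: 5.44931 / 2 = 2.72465 years.

2.725 years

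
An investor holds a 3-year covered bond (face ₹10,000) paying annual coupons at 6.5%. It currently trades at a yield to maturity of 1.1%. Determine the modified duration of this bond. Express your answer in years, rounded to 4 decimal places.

Periodic yield y = 0.011. First find Macaulay duration:
  t   CF        PV=CF/(1+0.011)^t    t·PV
  1       650.00       642.9278       642.9278
  2       650.00       635.9325     1,271.8651
  3    10,650.00    10,306.1425    30,918.4274
  Σ                 11,585.0028    32,833.2202
P = 11,585.0028; Macaulay duration = 32,833.2202 / 11,585.0028 = 2.83411 years.
Modified duration = D_Mac / (1 + y) = 2.83411 / 1.011 = 2.80328 years.

2.8033 years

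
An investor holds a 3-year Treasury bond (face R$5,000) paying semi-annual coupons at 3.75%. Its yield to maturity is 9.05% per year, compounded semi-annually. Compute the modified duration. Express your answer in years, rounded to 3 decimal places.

Periodic yield y = 0.04525. First find Macaulay duration:
  t   CF        PV=CF/(1+0.04525)^t    t·PV
  1        93.75        89.6915        89.6915
  2        93.75        85.8086       171.6172
  3        93.75        82.0939       246.2816
  4        93.75        78.5399       314.1598
  5        93.75        75.1399       375.6993
  6     5,093.75     3,905.8591    23,435.1544
  Σ                  4,317.1328    24,632.6038
P = 4,317.1328; Macaulay duration = 24,632.6038 / 4,317.1328 = 5.70578 half-year periods = 2.85289 years.
Modified duration = D_Mac / (1 + y) = 2.85289 / 1.04525 = 2.72938 years.

2.729 years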